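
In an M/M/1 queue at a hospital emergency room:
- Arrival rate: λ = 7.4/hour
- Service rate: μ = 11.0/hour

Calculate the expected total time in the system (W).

First, compute utilization: ρ = λ/μ = 7.4/11.0 = 0.6727
For M/M/1: W = 1/(μ-λ)
W = 1/(11.0-7.4) = 1/3.60
W = 0.2778 hours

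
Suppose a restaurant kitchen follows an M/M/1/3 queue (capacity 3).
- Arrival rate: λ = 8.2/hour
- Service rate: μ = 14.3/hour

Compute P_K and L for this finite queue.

ρ = λ/μ = 8.2/14.3 = 0.573427
P₀ = (1-ρ)/(1-ρ^(K+1)) = (1-0.573427)/(1-0.573427^4) = 0.4266/0.8919 = 0.4783
P_K = P₀×ρ^K = 0.47829 × 0.573427^3 = 0.47829 × 0.18855 = 0.09018
Blocking probability P_3 = 0.09018 (9.02%)
L = ρ[1 - (K+1)ρ^K + Kρ^(K+1)] / [(1-ρ)(1-ρ^(K+1))]
L = 0.573427 × (1 - 4×0.1885534 + 3×0.1081216) / ((1 - 0.573427) × (1 - 0.1081216)) = 0.8593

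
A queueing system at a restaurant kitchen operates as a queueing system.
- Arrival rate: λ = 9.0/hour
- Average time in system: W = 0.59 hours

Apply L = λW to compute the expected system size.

Little's Law: L = λW
L = 9.0 × 0.59 = 5.3100 orders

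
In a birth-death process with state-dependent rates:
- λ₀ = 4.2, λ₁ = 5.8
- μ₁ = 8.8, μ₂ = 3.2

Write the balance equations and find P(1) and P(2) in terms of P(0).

Balance equations:
State 0: λ₀P₀ = μ₁P₁ → P₁ = (λ₀/μ₁)P₀ = (4.2/8.8)P₀ = 0.4773P₀
State 1: P₂ = (λ₀λ₁)/(μ₁μ₂)P₀ = (4.2×5.8)/(8.8×3.2)P₀ = 0.8651P₀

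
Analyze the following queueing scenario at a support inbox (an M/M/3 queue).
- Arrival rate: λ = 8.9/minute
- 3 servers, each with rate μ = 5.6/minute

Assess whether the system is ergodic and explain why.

Stability requires ρ = λ/(cμ) < 1
ρ = 8.9/(3 × 5.6) = 8.9/16.80 = 0.5298
Since 0.5298 < 1, the system is STABLE.
The servers are busy 52.98% of the time.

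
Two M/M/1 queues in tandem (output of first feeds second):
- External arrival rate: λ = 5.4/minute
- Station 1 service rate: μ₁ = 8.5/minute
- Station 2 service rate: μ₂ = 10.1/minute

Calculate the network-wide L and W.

By Jackson's theorem, each station behaves as independent M/M/1.
Station 1: ρ₁ = 5.4/8.5 = 0.6353, L₁ = ρ₁/(1-ρ₁) = λ/(μ₁-λ) = 5.4/3.10 = 1.741935
Station 2: ρ₂ = 5.4/10.1 = 0.5347, L₂ = ρ₂/(1-ρ₂) = λ/(μ₂-λ) = 5.4/4.70 = 1.148936
Total: L = L₁ + L₂ = 1.741935 + 1.148936 = 2.89087
W = L/λ = 2.89087/5.4 = 0.5353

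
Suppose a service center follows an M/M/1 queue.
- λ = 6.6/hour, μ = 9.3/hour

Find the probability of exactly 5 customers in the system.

ρ = λ/μ = 6.6/9.3 = 0.70968
P(n) = (1-ρ)ρⁿ
P(5) = (1-0.70968) × 0.70968^5
P(5) = 0.29032 × 0.18002
P(5) = 0.05226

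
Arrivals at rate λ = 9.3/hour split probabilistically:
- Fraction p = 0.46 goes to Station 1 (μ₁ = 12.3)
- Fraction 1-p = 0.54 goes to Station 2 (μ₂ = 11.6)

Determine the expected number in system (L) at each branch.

Effective rates: λ₁ = 9.3×0.46 = 4.278, λ₂ = 9.3×0.54 = 5.022
Station 1: ρ₁ = 4.278/12.3 = 0.3478, L₁ = ρ₁/(1-ρ₁) = 0.3478/(1-0.3478) = 0.5333
Station 2: ρ₂ = 5.022/11.6 = 0.43293, L₂ = ρ₂/(1-ρ₂) = 0.43293/(1-0.43293) = 0.7635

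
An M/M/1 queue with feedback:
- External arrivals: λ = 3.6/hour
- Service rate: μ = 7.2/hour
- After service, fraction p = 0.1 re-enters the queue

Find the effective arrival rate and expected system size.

Effective arrival rate: λ_eff = λ/(1-p) = 3.6/(1-0.1) = 3.6/0.90 = 4.0000
ρ = λ_eff/μ = 4.0000/7.2 = 0.55556
L = ρ/(1-ρ) = 0.55556/(1-0.55556) = 1.2500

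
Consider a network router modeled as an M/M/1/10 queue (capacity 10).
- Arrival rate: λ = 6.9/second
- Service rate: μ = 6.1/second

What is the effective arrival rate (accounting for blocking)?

ρ = λ/μ = 6.9/6.1 = 1.13115
P₀ = (1-ρ)/(1-ρ^(K+1)) = (1-1.13115)/(1-1.13115^11) = -0.13115/-2.8790 = 0.04555
P_K = P₀×ρ^K = 0.04555 × 1.13115^10 = 0.04555 × 3.4293 = 0.1562
λ_eff = λ(1-P_K) = 6.9 × (1 - 0.156215) = 6.9 × 0.843785 = 5.8221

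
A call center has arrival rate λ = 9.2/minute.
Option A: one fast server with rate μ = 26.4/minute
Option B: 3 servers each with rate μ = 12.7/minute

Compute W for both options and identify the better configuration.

Option A: single server μ = 26.4 (M/M/1)
  ρ_A = 9.2/26.4 = 0.3485
  W_A = 1/(μ-λ) = 1/(26.4-9.2) = 1/17.20 = 0.05814

Option B: 3 servers μ = 12.7 (M/M/3)
  ρ_B = λ/(cμ) = 9.2/(3×12.7) = 0.2415
  Offered load a = λ/μ = cρ = 9.2/12.7 = 0.7244
  P₀ = [ Σₙ₌₀^2 aⁿ/n! + a^3/(3!(1-ρ)) ]⁻¹
  Σ = a^0/0! + a^1/1! + a^2/2! = 1.0000 + 0.7244 + 0.2624 = 1.9868
  a^3/(3!(1-ρ)) = 0.38015/(6 × 0.75853) = 0.08353
  P₀ = 1/(1.9868 + 0.08353) = 0.4830
  Lq = P₀·a^3·ρ / (3!(1-ρ)²) = 0.4830 × 0.3801 × 0.2415 / (6 × 0.5754) = 0.01284
  Wq_B = Lq/λ = 0.01284/9.2 = 0.001396
  W_B = Wq_B + 1/μ = 0.001396 + 0.07874 = 0.08014

Since W_A = 0.05814 < W_B = 0.08014, Option A (single fast server) has the shorter time in system.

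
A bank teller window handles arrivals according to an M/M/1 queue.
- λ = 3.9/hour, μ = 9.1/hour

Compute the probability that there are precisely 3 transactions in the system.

ρ = λ/μ = 3.9/9.1 = 0.42857
P(n) = (1-ρ)ρⁿ
P(3) = (1-0.42857) × 0.42857^3
P(3) = 0.5714 × 0.07872
P(3) = 0.04498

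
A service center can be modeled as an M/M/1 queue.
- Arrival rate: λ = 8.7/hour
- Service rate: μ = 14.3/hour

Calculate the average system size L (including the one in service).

ρ = λ/μ = 8.7/14.3 = 0.6084
For M/M/1: L = λ/(μ-λ)
L = 8.7/(14.3-8.7) = 8.7/5.60
L = 1.5536 customers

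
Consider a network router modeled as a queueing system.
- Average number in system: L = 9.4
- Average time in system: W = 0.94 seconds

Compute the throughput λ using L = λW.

Little's Law: L = λW, so λ = L/W
λ = 9.4/0.94 = 10.0000 packets/second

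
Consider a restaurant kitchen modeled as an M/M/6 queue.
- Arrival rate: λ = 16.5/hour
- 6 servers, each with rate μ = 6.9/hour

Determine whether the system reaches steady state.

Stability requires ρ = λ/(cμ) < 1
ρ = 16.5/(6 × 6.9) = 16.5/41.40 = 0.3986
Since 0.3986 < 1, the system is STABLE.
The servers are busy 39.86% of the time.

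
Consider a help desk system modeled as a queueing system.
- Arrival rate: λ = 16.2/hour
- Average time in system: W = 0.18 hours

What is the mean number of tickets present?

Little's Law: L = λW
L = 16.2 × 0.18 = 2.9160 tickets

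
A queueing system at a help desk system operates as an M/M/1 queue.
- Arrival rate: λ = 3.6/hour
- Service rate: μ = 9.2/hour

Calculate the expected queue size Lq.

ρ = λ/μ = 3.6/9.2 = 0.3913
For M/M/1: Lq = λ²/(μ(μ-λ))
Lq = 12.96/(9.2 × 5.60)
Lq = 0.2516 tickets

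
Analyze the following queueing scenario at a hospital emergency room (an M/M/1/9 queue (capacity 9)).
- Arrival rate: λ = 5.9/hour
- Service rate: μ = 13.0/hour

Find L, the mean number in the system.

ρ = λ/μ = 5.9/13.0 = 0.453846
P₀ = (1-ρ)/(1-ρ^(K+1)) = (1-0.453846)/(1-0.453846^10) = 0.5462/0.9996 = 0.5464
P_K = P₀×ρ^K = 0.54636 × 0.453846^9 = 0.54636 × 0.00081691 = 0.0004463
L = ρ[1 - (K+1)ρ^K + Kρ^(K+1)] / [(1-ρ)(1-ρ^(K+1))]
L = 0.453846 × (1 - 10×0.0008169 + 9×0.0003708) / ((1 - 0.453846) × (1 - 0.0003708)) = 0.8273 patients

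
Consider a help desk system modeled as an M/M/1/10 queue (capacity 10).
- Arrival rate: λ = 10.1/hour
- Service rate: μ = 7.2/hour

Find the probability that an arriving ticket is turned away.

ρ = λ/μ = 10.1/7.2 = 1.40278
P₀ = (1-ρ)/(1-ρ^(K+1)) = (1-1.40278)/(1-1.40278^11) = -0.4028/-40.3890 = 0.009973
P_K = P₀×ρ^K = 0.0099725 × 1.40278^10 = 0.0099725 × 29.5050 = 0.2942
Blocking probability = 29.42%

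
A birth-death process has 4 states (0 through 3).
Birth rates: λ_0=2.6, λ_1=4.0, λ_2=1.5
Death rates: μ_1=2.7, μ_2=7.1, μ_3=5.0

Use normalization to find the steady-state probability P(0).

Ratios P(n)/P(0) = (λ₀···λₙ₋₁)/(μ₁···μₙ):
P(1)/P(0) = (2.6)/(2.7) = 0.96296
P(2)/P(0) = (2.6×4.0)/(2.7×7.1) = 0.54251
P(3)/P(0) = (2.6×4.0×1.5)/(2.7×7.1×5.0) = 0.16275

Normalization: ∑ P(n) = 1
P(0) × (1.0000 + 0.96296 + 0.54251 + 0.16275) = 1
P(0) × 2.6682 = 1
P(0) = 1/2.6682 = 0.3748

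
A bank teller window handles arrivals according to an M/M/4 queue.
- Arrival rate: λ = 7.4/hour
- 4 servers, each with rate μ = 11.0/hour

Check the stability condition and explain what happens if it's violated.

Stability requires ρ = λ/(cμ) < 1
ρ = 7.4/(4 × 11.0) = 7.4/44.00 = 0.1682
Since 0.1682 < 1, the system is STABLE.
The servers are busy 16.82% of the time.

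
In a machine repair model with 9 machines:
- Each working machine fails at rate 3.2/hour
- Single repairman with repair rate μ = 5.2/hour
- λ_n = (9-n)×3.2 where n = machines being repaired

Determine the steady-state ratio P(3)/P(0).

P(3)/P(0) = ∏_{i=0}^{3-1} λ_i/μ_{i+1}
= (9-0)×3.2/5.2 × (9-1)×3.2/5.2 × (9-2)×3.2/5.2
= 117.4547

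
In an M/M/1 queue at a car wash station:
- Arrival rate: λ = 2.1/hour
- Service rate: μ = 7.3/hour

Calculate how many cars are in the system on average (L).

ρ = λ/μ = 2.1/7.3 = 0.2877
For M/M/1: L = λ/(μ-λ)
L = 2.1/(7.3-2.1) = 2.1/5.20
L = 0.4038 cars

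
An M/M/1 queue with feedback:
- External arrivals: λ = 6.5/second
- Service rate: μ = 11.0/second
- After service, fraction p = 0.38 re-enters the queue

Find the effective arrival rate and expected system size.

Effective arrival rate: λ_eff = λ/(1-p) = 6.5/(1-0.38) = 6.5/0.62 = 10.483871
ρ = λ_eff/μ = 10.483871/11.0 = 0.9530792
L = ρ/(1-ρ) = 0.9530792/(1-0.9530792) = 20.3125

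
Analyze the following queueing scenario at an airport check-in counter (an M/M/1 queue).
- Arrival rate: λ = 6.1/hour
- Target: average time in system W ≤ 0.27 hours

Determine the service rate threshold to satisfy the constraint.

For M/M/1: W = 1/(μ-λ)
Need W ≤ 0.27, so 1/(μ-λ) ≤ 0.27
μ - λ ≥ 1/0.27 = 3.7037
μ ≥ 6.1 + 3.7037 = 9.8037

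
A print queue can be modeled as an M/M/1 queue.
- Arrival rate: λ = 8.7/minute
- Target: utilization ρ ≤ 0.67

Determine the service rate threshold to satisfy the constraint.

ρ = λ/μ, so μ = λ/ρ
μ ≥ 8.7/0.67 = 12.9851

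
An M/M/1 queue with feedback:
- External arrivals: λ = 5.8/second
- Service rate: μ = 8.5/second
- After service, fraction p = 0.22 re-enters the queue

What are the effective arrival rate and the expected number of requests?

Effective arrival rate: λ_eff = λ/(1-p) = 5.8/(1-0.22) = 5.8/0.78 = 7.4358974
ρ = λ_eff/μ = 7.4358974/8.5 = 0.8748115
L = ρ/(1-ρ) = 0.8748115/(1-0.8748115) = 6.9880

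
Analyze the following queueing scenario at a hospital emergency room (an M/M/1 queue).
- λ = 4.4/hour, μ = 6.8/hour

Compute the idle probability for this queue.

ρ = λ/μ = 4.4/6.8 = 0.6471
P(0) = 1 - ρ = 1 - 0.6471 = 0.3529
The server is idle 35.29% of the time.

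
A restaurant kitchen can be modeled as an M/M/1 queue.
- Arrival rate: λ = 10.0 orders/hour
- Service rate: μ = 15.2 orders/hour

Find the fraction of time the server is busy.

Server utilization: ρ = λ/μ
ρ = 10.0/15.2 = 0.6579
The server is busy 65.79% of the time.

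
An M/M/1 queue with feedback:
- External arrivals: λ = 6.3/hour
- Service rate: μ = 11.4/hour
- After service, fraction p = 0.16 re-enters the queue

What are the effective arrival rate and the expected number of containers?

Effective arrival rate: λ_eff = λ/(1-p) = 6.3/(1-0.16) = 6.3/0.84 = 7.5000
ρ = λ_eff/μ = 7.5000/11.4 = 0.6579
L = ρ/(1-ρ) = 0.6579/(1-0.6579) = 1.9231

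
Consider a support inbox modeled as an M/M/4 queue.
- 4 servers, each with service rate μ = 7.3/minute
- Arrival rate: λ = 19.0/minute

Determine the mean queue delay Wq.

Traffic intensity: ρ = λ/(cμ) = 19.0/(4×7.3) = 0.6507
Since ρ = 0.6507 < 1, system is stable.
Offered load a = λ/μ = cρ = 19.0/7.3 = 2.6027
P₀ = [ Σₙ₌₀^3 aⁿ/n! + a^4/(4!(1-ρ)) ]⁻¹
Σ = a^0/0! + a^1/1! + a^2/2! + a^3/3! = 1.00000 + 2.60274 + 3.38713 + 2.93860 = 9.9285
a^4/(4!(1-ρ)) = 45.8905/(24 × 0.349315) = 5.4739
P₀ = 1/(9.92847 + 5.47387) = 0.06493
Lq = P₀·a^4·ρ / (4!(1-ρ)²) = 0.064925 × 45.8905 × 0.65068 / (24 × 0.12202) = 0.6620
Wq = Lq/λ = 0.6620/19.0 = 0.03484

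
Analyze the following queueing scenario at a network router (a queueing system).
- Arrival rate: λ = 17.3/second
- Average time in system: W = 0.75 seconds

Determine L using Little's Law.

Little's Law: L = λW
L = 17.3 × 0.75 = 12.9750 packets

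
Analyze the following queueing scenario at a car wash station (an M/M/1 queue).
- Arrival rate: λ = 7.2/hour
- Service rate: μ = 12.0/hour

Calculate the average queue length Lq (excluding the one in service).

ρ = λ/μ = 7.2/12.0 = 0.6000
For M/M/1: Lq = λ²/(μ(μ-λ))
Lq = 51.84/(12.0 × 4.80)
Lq = 0.9000 cars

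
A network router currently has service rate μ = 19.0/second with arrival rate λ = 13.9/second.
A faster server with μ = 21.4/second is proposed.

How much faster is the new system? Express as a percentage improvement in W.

System 1: ρ₁ = 13.9/19.0 = 0.7316, W₁ = 1/(19.0-13.9) = 0.19608
System 2: ρ₂ = 13.9/21.4 = 0.6495, W₂ = 1/(21.4-13.9) = 0.13333
Improvement: (W₁-W₂)/W₁ = (0.19608-0.13333)/0.19608 = 32.00%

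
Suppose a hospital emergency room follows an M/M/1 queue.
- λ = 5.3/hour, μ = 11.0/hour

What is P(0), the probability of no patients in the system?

ρ = λ/μ = 5.3/11.0 = 0.4818
P(0) = 1 - ρ = 1 - 0.4818 = 0.5182
The server is idle 51.82% of the time.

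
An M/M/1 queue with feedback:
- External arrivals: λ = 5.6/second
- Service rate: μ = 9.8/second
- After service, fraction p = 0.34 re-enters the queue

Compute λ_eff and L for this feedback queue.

Effective arrival rate: λ_eff = λ/(1-p) = 5.6/(1-0.34) = 5.6/0.66 = 8.4848
ρ = λ_eff/μ = 8.4848/9.8 = 0.8658
L = ρ/(1-ρ) = 0.8658/(1-0.8658) = 6.4516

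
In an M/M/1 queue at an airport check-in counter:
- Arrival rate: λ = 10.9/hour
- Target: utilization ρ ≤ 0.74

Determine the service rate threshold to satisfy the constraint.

ρ = λ/μ, so μ = λ/ρ
μ ≥ 10.9/0.74 = 14.7297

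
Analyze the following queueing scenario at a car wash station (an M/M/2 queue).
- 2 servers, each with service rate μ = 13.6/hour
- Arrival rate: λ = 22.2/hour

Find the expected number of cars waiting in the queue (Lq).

Traffic intensity: ρ = λ/(cμ) = 22.2/(2×13.6) = 0.8162
Since ρ = 0.8162 < 1, system is stable.
Offered load a = λ/μ = cρ = 22.2/13.6 = 1.6324
P₀ = [ Σₙ₌₀^1 aⁿ/n! + a^2/(2!(1-ρ)) ]⁻¹
Σ = a^0/0! + a^1/1! = 1.0000 + 1.6324 = 2.6324
a^2/(2!(1-ρ)) = 2.66458/(2 × 0.183824) = 7.2476
P₀ = 1/(2.6324 + 7.2476) = 0.1012
Lq = P₀·a^2·ρ / (2!(1-ρ)²) = 0.1012146 × 2.664576 × 0.8161765 / (2 × 0.03379109) = 3.2570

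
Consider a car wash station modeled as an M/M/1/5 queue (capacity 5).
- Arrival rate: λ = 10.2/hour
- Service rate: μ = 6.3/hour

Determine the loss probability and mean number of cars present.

ρ = λ/μ = 10.2/6.3 = 1.6190
P₀ = (1-ρ)/(1-ρ^(K+1)) = (1-1.6190)/(1-1.6190^6) = -0.6190/-17.0086 = 0.03639
P_K = P₀×ρ^K = 0.03639 × 1.6190^5 = 0.03639 × 11.1233 = 0.4048
Blocking probability P_5 = 0.4048 (40.48%)
L = ρ[1 - (K+1)ρ^K + Kρ^(K+1)] / [(1-ρ)(1-ρ^(K+1))]
L = 1.6190 × (1 - 6×11.123315 + 5×18.008647) / ((1 - 1.6190) × (1 - 18.008647)) = 3.7373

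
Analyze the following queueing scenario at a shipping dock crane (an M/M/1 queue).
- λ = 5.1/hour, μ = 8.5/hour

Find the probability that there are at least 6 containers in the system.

ρ = λ/μ = 5.1/8.5 = 0.6000
P(N ≥ n) = ρⁿ
P(N ≥ 6) = 0.6000^6
P(N ≥ 6) = 0.04666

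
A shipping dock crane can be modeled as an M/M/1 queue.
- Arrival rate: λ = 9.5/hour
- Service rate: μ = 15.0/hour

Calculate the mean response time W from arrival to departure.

First, compute utilization: ρ = λ/μ = 9.5/15.0 = 0.6333
For M/M/1: W = 1/(μ-λ)
W = 1/(15.0-9.5) = 1/5.50
W = 0.1818 hours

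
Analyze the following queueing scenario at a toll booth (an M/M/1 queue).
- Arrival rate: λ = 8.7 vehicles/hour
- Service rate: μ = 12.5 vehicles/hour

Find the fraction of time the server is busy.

Server utilization: ρ = λ/μ
ρ = 8.7/12.5 = 0.6960
The server is busy 69.60% of the time.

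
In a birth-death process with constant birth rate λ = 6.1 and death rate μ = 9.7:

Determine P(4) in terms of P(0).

For constant rates: P(n)/P(0) = (λ/μ)^n
P(4)/P(0) = (6.1/9.7)^4 = 0.6289^4 = 0.1564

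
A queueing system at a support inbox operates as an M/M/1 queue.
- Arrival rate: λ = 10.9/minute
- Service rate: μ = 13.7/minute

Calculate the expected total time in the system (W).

First, compute utilization: ρ = λ/μ = 10.9/13.7 = 0.7956
For M/M/1: W = 1/(μ-λ)
W = 1/(13.7-10.9) = 1/2.80
W = 0.3571 minutes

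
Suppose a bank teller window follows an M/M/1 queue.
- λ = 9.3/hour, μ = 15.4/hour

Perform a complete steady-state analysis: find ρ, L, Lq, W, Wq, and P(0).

Step 1: ρ = λ/μ = 9.3/15.4 = 0.6039
Step 2: L = λ/(μ-λ) = 9.3/6.10 = 1.5246
Step 3: Lq = λ²/(μ(μ-λ)) = 86.49/(15.4×6.10) = 0.9207
Step 4: W = 1/(μ-λ) = 1/6.10 = 0.163934
Step 5: Wq = λ/(μ(μ-λ)) = 9.3/(15.4×6.10) = 0.09900
Step 6: P(0) = 1-ρ = 0.3961
Verify: L = λW = 9.3×0.163934 = 1.5246 ✔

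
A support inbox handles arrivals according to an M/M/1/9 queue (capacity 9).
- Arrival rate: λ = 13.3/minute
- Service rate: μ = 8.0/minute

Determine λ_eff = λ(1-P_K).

ρ = λ/μ = 13.3/8.0 = 1.6625
P₀ = (1-ρ)/(1-ρ^(K+1)) = (1-1.6625)/(1-1.6625^10) = -0.6625/-160.2934 = 0.004133
P_K = P₀×ρ^K = 0.004133 × 1.6625^9 = 0.004133 × 97.0186 = 0.4010
λ_eff = λ(1-P_K) = 13.3 × (1 - 0.400982) = 13.3 × 0.599018 = 7.9669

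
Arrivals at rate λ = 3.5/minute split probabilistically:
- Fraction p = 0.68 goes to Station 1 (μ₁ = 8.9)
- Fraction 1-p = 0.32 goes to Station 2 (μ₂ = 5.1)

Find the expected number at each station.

Effective rates: λ₁ = 3.5×0.68 = 2.38, λ₂ = 3.5×0.32 = 1.12
Station 1: ρ₁ = 2.38/8.9 = 0.2674, L₁ = ρ₁/(1-ρ₁) = 0.2674/(1-0.2674) = 0.3650
Station 2: ρ₂ = 1.12/5.1 = 0.2196, L₂ = ρ₂/(1-ρ₂) = 0.2196/(1-0.2196) = 0.2814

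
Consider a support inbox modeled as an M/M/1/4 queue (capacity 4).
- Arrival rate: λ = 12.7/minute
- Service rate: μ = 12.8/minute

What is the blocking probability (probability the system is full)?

ρ = λ/μ = 12.7/12.8 = 0.9922
P₀ = (1-ρ)/(1-ρ^(K+1)) = (1-0.9922)/(1-0.9922^5) = 0.007800/0.03840 = 0.2031
P_K = P₀×ρ^K = 0.20314 × 0.9922^4 = 0.20314 × 0.96916 = 0.1969
Blocking probability = 19.69%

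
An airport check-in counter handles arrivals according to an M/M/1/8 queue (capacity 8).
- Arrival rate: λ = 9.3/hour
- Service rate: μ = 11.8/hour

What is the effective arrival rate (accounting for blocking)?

ρ = λ/μ = 9.3/11.8 = 0.78814
P₀ = (1-ρ)/(1-ρ^(K+1)) = (1-0.78814)/(1-0.78814^9) = 0.21186/0.88266 = 0.2400
P_K = P₀×ρ^K = 0.24002 × 0.78814^8 = 0.24002 × 0.14888 = 0.03573
λ_eff = λ(1-P_K) = 9.3 × (1 - 0.03573) = 9.3 × 0.96427 = 8.9677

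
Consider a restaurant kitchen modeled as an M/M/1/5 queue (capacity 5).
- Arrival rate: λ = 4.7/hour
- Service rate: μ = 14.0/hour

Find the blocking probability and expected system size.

ρ = λ/μ = 4.7/14.0 = 0.33571
P₀ = (1-ρ)/(1-ρ^(K+1)) = (1-0.33571)/(1-0.33571^6) = 0.6643/0.9986 = 0.6652
P_K = P₀×ρ^K = 0.66524 × 0.33571^5 = 0.66524 × 0.0042640 = 0.002837
Blocking probability P_5 = 0.002837 (0.28%)
L = ρ[1 - (K+1)ρ^K + Kρ^(K+1)] / [(1-ρ)(1-ρ^(K+1))]
L = 0.33571 × (1 - 6×0.004264 + 5×0.001431) / ((1 - 0.33571) × (1 - 0.001431)) = 0.4968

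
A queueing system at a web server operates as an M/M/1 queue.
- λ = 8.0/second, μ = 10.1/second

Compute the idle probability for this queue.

ρ = λ/μ = 8.0/10.1 = 0.7921
P(0) = 1 - ρ = 1 - 0.7921 = 0.2079
The server is idle 20.79% of the time.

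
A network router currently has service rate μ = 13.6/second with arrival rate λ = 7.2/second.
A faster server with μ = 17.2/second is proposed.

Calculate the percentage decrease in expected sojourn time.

System 1: ρ₁ = 7.2/13.6 = 0.5294, W₁ = 1/(13.6-7.2) = 0.15625
System 2: ρ₂ = 7.2/17.2 = 0.4186, W₂ = 1/(17.2-7.2) = 0.10000
Improvement: (W₁-W₂)/W₁ = (0.15625-0.10000)/0.15625 = 36.00%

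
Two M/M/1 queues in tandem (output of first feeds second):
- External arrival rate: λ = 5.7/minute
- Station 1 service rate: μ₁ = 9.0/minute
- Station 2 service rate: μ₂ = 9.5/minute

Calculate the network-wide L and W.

By Jackson's theorem, each station behaves as independent M/M/1.
Station 1: ρ₁ = 5.7/9.0 = 0.6333, L₁ = ρ₁/(1-ρ₁) = λ/(μ₁-λ) = 5.7/3.30 = 1.7273
Station 2: ρ₂ = 5.7/9.5 = 0.6000, L₂ = ρ₂/(1-ρ₂) = λ/(μ₂-λ) = 5.7/3.80 = 1.5000
Total: L = L₁ + L₂ = 1.7273 + 1.5000 = 3.2273
W = L/λ = 3.2273/5.7 = 0.5662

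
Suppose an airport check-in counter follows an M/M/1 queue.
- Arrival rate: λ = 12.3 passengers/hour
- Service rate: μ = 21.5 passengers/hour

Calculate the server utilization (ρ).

Server utilization: ρ = λ/μ
ρ = 12.3/21.5 = 0.5721
The server is busy 57.21% of the time.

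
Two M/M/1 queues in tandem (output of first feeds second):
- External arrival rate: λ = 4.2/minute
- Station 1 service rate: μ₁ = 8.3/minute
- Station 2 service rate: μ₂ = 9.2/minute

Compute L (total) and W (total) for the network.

By Jackson's theorem, each station behaves as independent M/M/1.
Station 1: ρ₁ = 4.2/8.3 = 0.5060, L₁ = ρ₁/(1-ρ₁) = λ/(μ₁-λ) = 4.2/4.10 = 1.0244
Station 2: ρ₂ = 4.2/9.2 = 0.4565, L₂ = ρ₂/(1-ρ₂) = λ/(μ₂-λ) = 4.2/5.00 = 0.8400
Total: L = L₁ + L₂ = 1.0244 + 0.8400 = 1.8644
W = L/λ = 1.8644/4.2 = 0.4439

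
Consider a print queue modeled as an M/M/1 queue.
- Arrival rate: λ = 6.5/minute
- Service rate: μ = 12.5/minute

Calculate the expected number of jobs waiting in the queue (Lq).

ρ = λ/μ = 6.5/12.5 = 0.5200
For M/M/1: Lq = λ²/(μ(μ-λ))
Lq = 42.25/(12.5 × 6.00)
Lq = 0.5633 jobs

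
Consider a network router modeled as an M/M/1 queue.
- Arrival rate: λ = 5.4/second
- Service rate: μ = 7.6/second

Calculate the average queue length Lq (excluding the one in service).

ρ = λ/μ = 5.4/7.6 = 0.7105
For M/M/1: Lq = λ²/(μ(μ-λ))
Lq = 29.16/(7.6 × 2.20)
Lq = 1.7440 packets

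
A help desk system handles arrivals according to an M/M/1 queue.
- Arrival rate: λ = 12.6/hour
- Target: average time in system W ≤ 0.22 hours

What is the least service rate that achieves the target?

For M/M/1: W = 1/(μ-λ)
Need W ≤ 0.22, so 1/(μ-λ) ≤ 0.22
μ - λ ≥ 1/0.22 = 4.5455
μ ≥ 12.6 + 4.5455 = 17.1455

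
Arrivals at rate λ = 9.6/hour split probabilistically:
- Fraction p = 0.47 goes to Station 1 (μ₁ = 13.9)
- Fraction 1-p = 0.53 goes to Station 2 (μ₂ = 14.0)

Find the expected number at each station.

Effective rates: λ₁ = 9.6×0.47 = 4.512, λ₂ = 9.6×0.53 = 5.088
Station 1: ρ₁ = 4.512/13.9 = 0.3246, L₁ = ρ₁/(1-ρ₁) = 0.3246/(1-0.3246) = 0.4806
Station 2: ρ₂ = 5.088/14.0 = 0.36343, L₂ = ρ₂/(1-ρ₂) = 0.36343/(1-0.36343) = 0.5709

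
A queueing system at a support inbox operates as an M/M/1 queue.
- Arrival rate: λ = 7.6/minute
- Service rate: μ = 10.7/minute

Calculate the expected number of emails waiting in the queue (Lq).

ρ = λ/μ = 7.6/10.7 = 0.7103
For M/M/1: Lq = λ²/(μ(μ-λ))
Lq = 57.76/(10.7 × 3.10)
Lq = 1.7413 emails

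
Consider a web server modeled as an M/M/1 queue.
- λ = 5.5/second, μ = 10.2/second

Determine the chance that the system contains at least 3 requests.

ρ = λ/μ = 5.5/10.2 = 0.5392
P(N ≥ n) = ρⁿ
P(N ≥ 3) = 0.5392^3
P(N ≥ 3) = 0.1568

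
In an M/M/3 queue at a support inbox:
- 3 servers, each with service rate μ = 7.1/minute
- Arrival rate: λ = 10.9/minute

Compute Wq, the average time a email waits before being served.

Traffic intensity: ρ = λ/(cμ) = 10.9/(3×7.1) = 0.5117
Since ρ = 0.5117 < 1, system is stable.
Offered load a = λ/μ = cρ = 10.9/7.1 = 1.5352
P₀ = [ Σₙ₌₀^2 aⁿ/n! + a^3/(3!(1-ρ)) ]⁻¹
Σ = a^0/0! + a^1/1! + a^2/2! = 1.0000 + 1.5352 + 1.1784 = 3.7136
a^3/(3!(1-ρ)) = 3.6183/(6 × 0.48826) = 1.2351
P₀ = 1/(3.7136 + 1.2351) = 0.2021
Lq = P₀·a^3·ρ / (3!(1-ρ)²) = 0.2021 × 3.6183 × 0.5117 / (6 × 0.2384) = 0.2616
Wq = Lq/λ = 0.2616/10.9 = 0.02400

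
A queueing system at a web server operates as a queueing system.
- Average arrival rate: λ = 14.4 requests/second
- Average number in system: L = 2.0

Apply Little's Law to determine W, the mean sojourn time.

Little's Law: L = λW, so W = L/λ
W = 2.0/14.4 = 0.1389 seconds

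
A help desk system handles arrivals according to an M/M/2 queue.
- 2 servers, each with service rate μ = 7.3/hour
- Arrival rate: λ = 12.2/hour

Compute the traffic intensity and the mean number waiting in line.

Traffic intensity: ρ = λ/(cμ) = 12.2/(2×7.3) = 0.8356
Since ρ = 0.8356 < 1, system is stable.
Offered load a = λ/μ = cρ = 12.2/7.3 = 1.6712
P₀ = [ Σₙ₌₀^1 aⁿ/n! + a^2/(2!(1-ρ)) ]⁻¹
Σ = a^0/0! + a^1/1! = 1.0000 + 1.6712 = 2.6712
a^2/(2!(1-ρ)) = 2.79302/(2 × 0.164384) = 8.4954
P₀ = 1/(2.6712 + 8.4954) = 0.08955
Lq = P₀·a^2·ρ / (2!(1-ρ)²) = 0.089552 × 2.7930 × 0.83562 / (2 × 0.027022) = 3.8673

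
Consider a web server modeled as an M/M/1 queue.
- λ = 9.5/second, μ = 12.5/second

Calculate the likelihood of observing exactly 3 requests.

ρ = λ/μ = 9.5/12.5 = 0.7600
P(n) = (1-ρ)ρⁿ
P(3) = (1-0.7600) × 0.7600^3
P(3) = 0.2400 × 0.4390
P(3) = 0.1054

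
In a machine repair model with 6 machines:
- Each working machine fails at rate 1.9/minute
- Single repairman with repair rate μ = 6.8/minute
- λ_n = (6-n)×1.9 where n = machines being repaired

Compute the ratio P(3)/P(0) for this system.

P(3)/P(0) = ∏_{i=0}^{3-1} λ_i/μ_{i+1}
= (6-0)×1.9/6.8 × (6-1)×1.9/6.8 × (6-2)×1.9/6.8
= 2.6177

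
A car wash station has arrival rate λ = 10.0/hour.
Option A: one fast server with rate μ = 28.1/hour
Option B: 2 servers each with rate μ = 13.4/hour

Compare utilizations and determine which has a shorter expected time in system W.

Option A: single server μ = 28.1 (M/M/1)
  ρ_A = 10.0/28.1 = 0.3559
  W_A = 1/(μ-λ) = 1/(28.1-10.0) = 1/18.10 = 0.05525

Option B: 2 servers μ = 13.4 (M/M/2)
  ρ_B = λ/(cμ) = 10.0/(2×13.4) = 0.3731
  Offered load a = λ/μ = cρ = 10.0/13.4 = 0.7463
  P₀ = [ Σₙ₌₀^1 aⁿ/n! + a^2/(2!(1-ρ)) ]⁻¹
  Σ = a^0/0! + a^1/1! = 1.0000 + 0.7463 = 1.7463
  a^2/(2!(1-ρ)) = 0.5569/(2 × 0.6269) = 0.4442
  P₀ = 1/(1.7463 + 0.4442) = 0.4565
  Lq = P₀·a^2·ρ / (2!(1-ρ)²) = 0.4565 × 0.5569 × 0.3731 / (2 × 0.3930) = 0.1207
  Wq_B = Lq/λ = 0.1207/10.0 = 0.01207
  W_B = Wq_B + 1/μ = 0.01207 + 0.07463 = 0.08670

Since W_A = 0.05525 < W_B = 0.08670, Option A (single fast server) has the shorter time in system.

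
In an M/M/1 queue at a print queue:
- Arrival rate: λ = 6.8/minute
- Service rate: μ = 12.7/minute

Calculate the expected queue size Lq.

ρ = λ/μ = 6.8/12.7 = 0.5354
For M/M/1: Lq = λ²/(μ(μ-λ))
Lq = 46.24/(12.7 × 5.90)
Lq = 0.6171 jobs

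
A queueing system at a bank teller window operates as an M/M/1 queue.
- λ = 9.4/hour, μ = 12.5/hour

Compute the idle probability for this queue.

ρ = λ/μ = 9.4/12.5 = 0.7520
P(0) = 1 - ρ = 1 - 0.7520 = 0.2480
The server is idle 24.80% of the time.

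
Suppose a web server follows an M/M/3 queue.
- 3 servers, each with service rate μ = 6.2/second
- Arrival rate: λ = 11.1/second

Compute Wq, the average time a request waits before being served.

Traffic intensity: ρ = λ/(cμ) = 11.1/(3×6.2) = 0.5968
Since ρ = 0.5968 < 1, system is stable.
Offered load a = λ/μ = cρ = 11.1/6.2 = 1.7903
P₀ = [ Σₙ₌₀^2 aⁿ/n! + a^3/(3!(1-ρ)) ]⁻¹
Σ = a^0/0! + a^1/1! + a^2/2! = 1.0000000 + 1.7903226 + 1.6026275 = 4.3930
a^3/(3!(1-ρ)) = 5.73844/(6 × 0.403226) = 2.3719
P₀ = 1/(4.3930 + 2.3719) = 0.1478
Lq = P₀·a^3·ρ / (3!(1-ρ)²) = 0.14782 × 5.7384 × 0.59677 / (6 × 0.16259) = 0.5189
Wq = Lq/λ = 0.5189/11.1 = 0.04675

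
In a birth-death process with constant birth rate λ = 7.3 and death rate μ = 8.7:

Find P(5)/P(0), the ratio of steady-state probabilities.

For constant rates: P(n)/P(0) = (λ/μ)^n
P(5)/P(0) = (7.3/8.7)^5 = 0.83908^5 = 0.4159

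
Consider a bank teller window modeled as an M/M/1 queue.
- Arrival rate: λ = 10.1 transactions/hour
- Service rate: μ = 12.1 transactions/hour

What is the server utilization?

Server utilization: ρ = λ/μ
ρ = 10.1/12.1 = 0.8347
The server is busy 83.47% of the time.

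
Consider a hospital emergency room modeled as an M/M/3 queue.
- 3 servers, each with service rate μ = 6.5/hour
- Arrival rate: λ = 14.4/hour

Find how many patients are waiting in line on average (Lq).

Traffic intensity: ρ = λ/(cμ) = 14.4/(3×6.5) = 0.7385
Since ρ = 0.7385 < 1, system is stable.
Offered load a = λ/μ = cρ = 14.4/6.5 = 2.2154
P₀ = [ Σₙ₌₀^2 aⁿ/n! + a^3/(3!(1-ρ)) ]⁻¹
Σ = a^0/0! + a^1/1! + a^2/2! = 1.00000 + 2.21538 + 2.45396 = 5.6693
a^3/(3!(1-ρ)) = 10.8730/(6 × 0.26154) = 6.9288
P₀ = 1/(5.6693 + 6.9288) = 0.07938
Lq = P₀·a^3·ρ / (3!(1-ρ)²) = 0.079376 × 10.8730 × 0.73846 / (6 × 0.068402) = 1.5529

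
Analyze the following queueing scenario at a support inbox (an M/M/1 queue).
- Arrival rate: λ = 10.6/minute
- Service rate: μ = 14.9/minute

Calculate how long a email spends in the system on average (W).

First, compute utilization: ρ = λ/μ = 10.6/14.9 = 0.7114
For M/M/1: W = 1/(μ-λ)
W = 1/(14.9-10.6) = 1/4.30
W = 0.2326 minutes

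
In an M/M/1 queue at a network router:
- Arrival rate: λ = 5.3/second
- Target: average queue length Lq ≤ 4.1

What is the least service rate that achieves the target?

For M/M/1: Lq = λ²/(μ(μ-λ))
Need Lq ≤ 4.1, i.e. μ(μ-λ) ≥ λ²/4.1
μ² - 5.3μ - 28.09/4.1 ≥ 0  →  μ² - 5.3μ - 6.85122 ≥ 0
Quadratic formula (positive root): μ = [λ + √(λ² + 4×6.85122)]/2
Discriminant: 28.09 + 4×6.85122 = 55.4949, √55.4949 = 7.4495
μ ≥ (5.3 + 7.4495)/2 = 6.3747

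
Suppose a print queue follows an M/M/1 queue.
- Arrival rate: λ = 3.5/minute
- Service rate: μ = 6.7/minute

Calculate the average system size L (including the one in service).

ρ = λ/μ = 3.5/6.7 = 0.5224
For M/M/1: L = λ/(μ-λ)
L = 3.5/(6.7-3.5) = 3.5/3.20
L = 1.0938 jobs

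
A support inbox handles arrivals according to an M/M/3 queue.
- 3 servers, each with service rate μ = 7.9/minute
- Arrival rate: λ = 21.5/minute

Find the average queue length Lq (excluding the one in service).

Traffic intensity: ρ = λ/(cμ) = 21.5/(3×7.9) = 0.9072
Since ρ = 0.9072 < 1, system is stable.
Offered load a = λ/μ = cρ = 21.5/7.9 = 2.7215
P₀ = [ Σₙ₌₀^2 aⁿ/n! + a^3/(3!(1-ρ)) ]⁻¹
Σ = a^0/0! + a^1/1! + a^2/2! = 1.000000 + 2.721519 + 3.703333 = 7.4249
a^3/(3!(1-ρ)) = 20.1574/(6 × 0.092827) = 36.1917
P₀ = 1/(7.4249 + 36.1917) = 0.02293
Lq = P₀·a^3·ρ / (3!(1-ρ)²) = 0.0229271 × 20.1574 × 0.907173 / (6 × 0.00861685) = 8.1091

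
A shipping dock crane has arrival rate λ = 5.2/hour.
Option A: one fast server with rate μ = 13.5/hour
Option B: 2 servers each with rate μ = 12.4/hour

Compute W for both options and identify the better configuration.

Option A: single server μ = 13.5 (M/M/1)
  ρ_A = 5.2/13.5 = 0.3852
  W_A = 1/(μ-λ) = 1/(13.5-5.2) = 1/8.30 = 0.1205

Option B: 2 servers μ = 12.4 (M/M/2)
  ρ_B = λ/(cμ) = 5.2/(2×12.4) = 0.2097
  Offered load a = λ/μ = cρ = 5.2/12.4 = 0.4194
  P₀ = [ Σₙ₌₀^1 aⁿ/n! + a^2/(2!(1-ρ)) ]⁻¹
  Σ = a^0/0! + a^1/1! = 1.0000 + 0.4194 = 1.4194
  a^2/(2!(1-ρ)) = 0.1759/(2 × 0.7903) = 0.1113
  P₀ = 1/(1.4194 + 0.1113) = 0.6533
  Lq = P₀·a^2·ρ / (2!(1-ρ)²) = 0.65333 × 0.17586 × 0.20968 / (2 × 0.62461) = 0.01928
  Wq_B = Lq/λ = 0.0192846/5.2 = 0.0037086
  W_B = Wq_B + 1/μ = 0.0037086 + 0.080645 = 0.08435

Since W_B = 0.08435 < W_A = 0.1205, Option B (multiple servers) has the shorter time in system.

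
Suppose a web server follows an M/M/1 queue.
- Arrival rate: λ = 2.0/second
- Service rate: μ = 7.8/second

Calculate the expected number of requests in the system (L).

ρ = λ/μ = 2.0/7.8 = 0.2564
For M/M/1: L = λ/(μ-λ)
L = 2.0/(7.8-2.0) = 2.0/5.80
L = 0.3448 requests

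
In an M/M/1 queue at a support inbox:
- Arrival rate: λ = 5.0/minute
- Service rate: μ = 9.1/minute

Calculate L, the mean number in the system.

ρ = λ/μ = 5.0/9.1 = 0.5495
For M/M/1: L = λ/(μ-λ)
L = 5.0/(9.1-5.0) = 5.0/4.10
L = 1.2195 emails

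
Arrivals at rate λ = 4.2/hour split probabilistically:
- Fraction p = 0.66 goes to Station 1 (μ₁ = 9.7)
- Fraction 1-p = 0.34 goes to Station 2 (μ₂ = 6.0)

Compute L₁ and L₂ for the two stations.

Effective rates: λ₁ = 4.2×0.66 = 2.772, λ₂ = 4.2×0.34 = 1.428
Station 1: ρ₁ = 2.772/9.7 = 0.28577, L₁ = ρ₁/(1-ρ₁) = 0.28577/(1-0.28577) = 0.4001
Station 2: ρ₂ = 1.428/6.0 = 0.2380, L₂ = ρ₂/(1-ρ₂) = 0.2380/(1-0.2380) = 0.3123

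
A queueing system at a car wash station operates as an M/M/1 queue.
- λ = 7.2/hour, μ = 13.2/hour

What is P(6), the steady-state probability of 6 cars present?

ρ = λ/μ = 7.2/13.2 = 0.54545
P(n) = (1-ρ)ρⁿ
P(6) = (1-0.54545) × 0.54545^6
P(6) = 0.4546 × 0.02633
P(6) = 0.01197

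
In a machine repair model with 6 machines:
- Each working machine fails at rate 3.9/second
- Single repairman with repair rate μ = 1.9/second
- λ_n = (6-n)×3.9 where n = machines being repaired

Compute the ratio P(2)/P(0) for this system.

P(2)/P(0) = ∏_{i=0}^{2-1} λ_i/μ_{i+1}
= (6-0)×3.9/1.9 × (6-1)×3.9/1.9
= 126.3989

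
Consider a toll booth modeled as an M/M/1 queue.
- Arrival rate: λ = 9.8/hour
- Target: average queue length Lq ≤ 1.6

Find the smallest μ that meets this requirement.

For M/M/1: Lq = λ²/(μ(μ-λ))
Need Lq ≤ 1.6, i.e. μ(μ-λ) ≥ λ²/1.6
μ² - 9.8μ - 96.04/1.6 ≥ 0  →  μ² - 9.8μ - 60.0250 ≥ 0
Quadratic formula (positive root): μ = [λ + √(λ² + 4×60.0250)]/2
Discriminant: 96.04 + 4×60.0250 = 336.1400, √336.1400 = 18.3341
μ ≥ (9.8 + 18.3341)/2 = 14.0671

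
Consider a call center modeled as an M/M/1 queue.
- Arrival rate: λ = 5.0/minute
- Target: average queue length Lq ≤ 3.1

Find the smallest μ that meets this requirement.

For M/M/1: Lq = λ²/(μ(μ-λ))
Need Lq ≤ 3.1, i.e. μ(μ-λ) ≥ λ²/3.1
μ² - 5.0μ - 25.00/3.1 ≥ 0  →  μ² - 5.0μ - 8.06452 ≥ 0
Quadratic formula (positive root): μ = [λ + √(λ² + 4×8.06452)]/2
Discriminant: 25.00 + 4×8.06452 = 57.2581, √57.2581 = 7.5669
μ ≥ (5.0 + 7.5669)/2 = 6.2835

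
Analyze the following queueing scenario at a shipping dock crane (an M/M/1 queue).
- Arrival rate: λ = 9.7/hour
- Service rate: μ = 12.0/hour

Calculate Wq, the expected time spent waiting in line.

First, compute utilization: ρ = λ/μ = 9.7/12.0 = 0.8083
For M/M/1: Wq = λ/(μ(μ-λ))
Wq = 9.7/(12.0 × (12.0-9.7))
Wq = 9.7/(12.0 × 2.30)
Wq = 0.3514 hours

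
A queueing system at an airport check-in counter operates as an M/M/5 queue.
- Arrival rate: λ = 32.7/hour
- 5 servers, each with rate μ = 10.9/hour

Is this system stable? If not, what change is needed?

Stability requires ρ = λ/(cμ) < 1
ρ = 32.7/(5 × 10.9) = 32.7/54.50 = 0.6000
Since 0.6000 < 1, the system is STABLE.
The servers are busy 60.00% of the time.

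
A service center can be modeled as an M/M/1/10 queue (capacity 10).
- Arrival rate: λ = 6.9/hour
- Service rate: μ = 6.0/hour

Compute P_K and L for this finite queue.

ρ = λ/μ = 6.9/6.0 = 1.1500
P₀ = (1-ρ)/(1-ρ^(K+1)) = (1-1.1500)/(1-1.1500^11) = -0.1500/-3.6524 = 0.04107
P_K = P₀×ρ^K = 0.041069 × 1.1500^10 = 0.041069 × 4.0456 = 0.1661
Blocking probability P_10 = 0.1661 (16.61%)
L = ρ[1 - (K+1)ρ^K + Kρ^(K+1)] / [(1-ρ)(1-ρ^(K+1))]
L = 1.1500 × (1 - 11×4.0455577 + 10×4.6523914) / ((1 - 1.1500) × (1 - 4.6523914)) = 6.3451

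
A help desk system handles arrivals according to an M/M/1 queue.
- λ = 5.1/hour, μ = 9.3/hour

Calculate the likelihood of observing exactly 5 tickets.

ρ = λ/μ = 5.1/9.3 = 0.5484
P(n) = (1-ρ)ρⁿ
P(5) = (1-0.5484) × 0.5484^5
P(5) = 0.4516 × 0.04960
P(5) = 0.02240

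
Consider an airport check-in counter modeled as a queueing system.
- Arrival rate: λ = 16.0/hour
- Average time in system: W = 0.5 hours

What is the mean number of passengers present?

Little's Law: L = λW
L = 16.0 × 0.5 = 8.0000 passengers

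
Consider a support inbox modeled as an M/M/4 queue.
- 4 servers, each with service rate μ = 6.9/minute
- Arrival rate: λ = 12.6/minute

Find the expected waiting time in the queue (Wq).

Traffic intensity: ρ = λ/(cμ) = 12.6/(4×6.9) = 0.4565
Since ρ = 0.4565 < 1, system is stable.
Offered load a = λ/μ = cρ = 12.6/6.9 = 1.8261
P₀ = [ Σₙ₌₀^3 aⁿ/n! + a^4/(4!(1-ρ)) ]⁻¹
Σ = a^0/0! + a^1/1! + a^2/2! + a^3/3! = 1.0000 + 1.8261 + 1.6673 + 1.0149 = 5.5083
a^4/(4!(1-ρ)) = 11.1195/(24 × 0.5435) = 0.8525
P₀ = 1/(5.5083 + 0.8525) = 0.1572
Lq = P₀·a^4·ρ / (4!(1-ρ)²) = 0.1572 × 11.1195 × 0.4565 / (24 × 0.2954) = 0.1126
Wq = Lq/λ = 0.11258/12.6 = 0.008935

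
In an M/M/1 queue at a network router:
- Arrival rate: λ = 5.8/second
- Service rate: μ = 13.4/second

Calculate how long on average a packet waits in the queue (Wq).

First, compute utilization: ρ = λ/μ = 5.8/13.4 = 0.4328
For M/M/1: Wq = λ/(μ(μ-λ))
Wq = 5.8/(13.4 × (13.4-5.8))
Wq = 5.8/(13.4 × 7.60)
Wq = 0.05695 seconds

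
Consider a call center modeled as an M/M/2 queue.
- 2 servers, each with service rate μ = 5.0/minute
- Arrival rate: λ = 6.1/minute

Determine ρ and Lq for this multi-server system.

Traffic intensity: ρ = λ/(cμ) = 6.1/(2×5.0) = 0.6100
Since ρ = 0.6100 < 1, system is stable.
Offered load a = λ/μ = cρ = 6.1/5.0 = 1.2200
P₀ = [ Σₙ₌₀^1 aⁿ/n! + a^2/(2!(1-ρ)) ]⁻¹
Σ = a^0/0! + a^1/1! = 1.0000 + 1.2200 = 2.2200
a^2/(2!(1-ρ)) = 1.4884/(2 × 0.3900) = 1.9082
P₀ = 1/(2.2200 + 1.9082) = 0.2422
Lq = P₀·a^2·ρ / (2!(1-ρ)²) = 0.24224 × 1.4884 × 0.61000 / (2 × 0.15210) = 0.7230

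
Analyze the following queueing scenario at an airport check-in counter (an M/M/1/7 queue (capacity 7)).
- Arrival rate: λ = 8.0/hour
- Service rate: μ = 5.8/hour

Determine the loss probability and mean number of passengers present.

ρ = λ/μ = 8.0/5.8 = 1.37931
P₀ = (1-ρ)/(1-ρ^(K+1)) = (1-1.37931)/(1-1.37931^8) = -0.3793/-12.1007 = 0.03135
P_K = P₀×ρ^K = 0.031346 × 1.37931^7 = 0.031346 × 9.4980 = 0.2977
Blocking probability P_7 = 0.2977 (29.77%)
L = ρ[1 - (K+1)ρ^K + Kρ^(K+1)] / [(1-ρ)(1-ρ^(K+1))]
L = 1.37931 × (1 - 8×9.4980 + 7×13.1007) / ((1 - 1.37931) × (1 - 13.1007)) = 5.0248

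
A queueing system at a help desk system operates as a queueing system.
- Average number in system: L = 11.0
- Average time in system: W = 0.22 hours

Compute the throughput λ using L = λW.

Little's Law: L = λW, so λ = L/W
λ = 11.0/0.22 = 50.0000 tickets/hour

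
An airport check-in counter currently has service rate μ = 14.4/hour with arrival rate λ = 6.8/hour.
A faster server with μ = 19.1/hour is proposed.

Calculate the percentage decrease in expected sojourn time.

System 1: ρ₁ = 6.8/14.4 = 0.4722, W₁ = 1/(14.4-6.8) = 0.13158
System 2: ρ₂ = 6.8/19.1 = 0.3560, W₂ = 1/(19.1-6.8) = 0.081301
Improvement: (W₁-W₂)/W₁ = (0.13158-0.081301)/0.13158 = 38.21%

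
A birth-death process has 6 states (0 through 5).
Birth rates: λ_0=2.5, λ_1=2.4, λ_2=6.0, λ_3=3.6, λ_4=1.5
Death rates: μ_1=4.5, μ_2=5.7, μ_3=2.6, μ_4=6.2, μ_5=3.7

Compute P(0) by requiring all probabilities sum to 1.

Ratios P(n)/P(0) = (λ₀···λₙ₋₁)/(μ₁···μₙ):
P(1)/P(0) = (2.5)/(4.5) = 0.5556
P(2)/P(0) = (2.5×2.4)/(4.5×5.7) = 0.2339
P(3)/P(0) = (2.5×2.4×6.0)/(4.5×5.7×2.6) = 0.5398
P(4)/P(0) = (2.5×2.4×6.0×3.6)/(4.5×5.7×2.6×6.2) = 0.3134
P(5)/P(0) = (2.5×2.4×6.0×3.6×1.5)/(4.5×5.7×2.6×6.2×3.7) = 0.1271

Normalization: ∑ P(n) = 1
P(0) × (1.0000 + 0.5556 + 0.2339 + 0.5398 + 0.3134 + 0.1271) = 1
P(0) × 2.7698 = 1
P(0) = 1/2.7698 = 0.3610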